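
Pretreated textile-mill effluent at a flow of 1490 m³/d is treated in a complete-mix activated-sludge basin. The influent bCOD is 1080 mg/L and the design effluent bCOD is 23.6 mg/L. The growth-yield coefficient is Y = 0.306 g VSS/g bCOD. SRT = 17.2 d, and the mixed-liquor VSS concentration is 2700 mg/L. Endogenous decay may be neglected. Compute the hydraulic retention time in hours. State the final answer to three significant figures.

τ ≈ 49.4 h

V·X = Y·Q·ΔS·θ_c gives V = 0.306 × 1490 × (1080 − 23.6) × 17.2 / 2700 = 3068 m³.
HRT = V/Q = 3068 m³ / 1490 m³·d⁻¹ = 2.059 d × 24 = 49.42 h.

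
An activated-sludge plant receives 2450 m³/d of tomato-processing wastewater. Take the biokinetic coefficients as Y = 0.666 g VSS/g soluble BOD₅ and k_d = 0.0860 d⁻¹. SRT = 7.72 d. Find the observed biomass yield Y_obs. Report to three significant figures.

Y_obs ≈ 0.400 g VSS/g soluble BOD₅

Y_obs = Y / (1 + k_d θ_c) = 0.666 / (1 + 0.0860 × 7.72) = 0.666 / 1.664 = 0.4003.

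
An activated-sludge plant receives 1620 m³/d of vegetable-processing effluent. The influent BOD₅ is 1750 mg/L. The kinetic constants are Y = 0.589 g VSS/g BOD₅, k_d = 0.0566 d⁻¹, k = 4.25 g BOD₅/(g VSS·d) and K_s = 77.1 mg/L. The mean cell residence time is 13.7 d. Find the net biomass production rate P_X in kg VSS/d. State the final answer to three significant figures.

For a completely mixed reactor with recycle the Lawrence–McCarty relation gives S = K_s·(1 + k_d·θ_c) / [θ_c·(Y·k − k_d) − 1] = 77.1 × (1 + 0.0566 × 13.7) / [13.7 × (0.589 × 4.25 − 0.0566) − 1] = 136.9 / 32.52 = 4.209 mg/L.
Correct the yield for decay: Y_obs = Y/(1 + k_d θ_c) = 0.589 / (1 + 0.0566 × 13.7) = 0.589 / 1.775 = 0.3318.
Mass of BOD₅ removed per day: Q(S₀ − S) = 1620 × 1746 g/m³ = 2828 kg/d.
Net biomass production P_X = Y_obs × Q·(S₀ − S) = 0.3318 × 2828 = 938.3 kg VSS/d.

P_X ≈ 938 kg VSS/d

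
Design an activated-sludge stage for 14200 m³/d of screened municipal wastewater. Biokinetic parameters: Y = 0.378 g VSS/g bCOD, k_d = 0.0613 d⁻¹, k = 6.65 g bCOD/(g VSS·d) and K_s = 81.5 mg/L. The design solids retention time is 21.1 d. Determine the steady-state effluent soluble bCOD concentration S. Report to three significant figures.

From the Monod/SRT balance for a CMAS, S = K_s·(1+k_d θ_c)/[θ_c·(Y k − k_d) − 1] = 81.5 × (1 + 0.0613 × 21.1) / [21.1 × (0.378 × 6.65 − 0.0613) − 1] = 186.9 / 50.75 = 3.683 mg/L.

S ≈ 3.68 mg/L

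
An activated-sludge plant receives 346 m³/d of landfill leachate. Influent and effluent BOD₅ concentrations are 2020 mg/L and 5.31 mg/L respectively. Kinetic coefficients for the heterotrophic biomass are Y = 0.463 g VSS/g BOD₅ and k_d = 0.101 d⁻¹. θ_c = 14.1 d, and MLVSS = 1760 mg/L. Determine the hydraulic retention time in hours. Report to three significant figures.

Steady-state biomass mass balance: V·X·(1 + k_d·θ_c) = Y·Q·(S₀ − S)·θ_c, so V = 0.463 × 346 × (2020 − 5.31) × 14.1 / [1760 × (1 + 0.101 × 14.1)] = 4.55×10^6 / 4266 = 1067 m³.
HRT = V/Q = 1067 m³ / 346 m³·d⁻¹ = 3.083 d × 24 = 73.99 h.

τ ≈ 74.0 h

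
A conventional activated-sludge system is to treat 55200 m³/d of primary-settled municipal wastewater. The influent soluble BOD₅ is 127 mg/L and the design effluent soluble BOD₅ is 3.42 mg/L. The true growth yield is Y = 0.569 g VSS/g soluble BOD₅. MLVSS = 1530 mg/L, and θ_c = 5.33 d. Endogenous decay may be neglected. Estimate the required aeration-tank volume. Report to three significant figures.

V·X = Y·Q·ΔS·θ_c gives V = 0.569 × 55200 × (127 − 3.42) × 5.33 / 1530 = 13522 m³.

V ≈ 13500 m³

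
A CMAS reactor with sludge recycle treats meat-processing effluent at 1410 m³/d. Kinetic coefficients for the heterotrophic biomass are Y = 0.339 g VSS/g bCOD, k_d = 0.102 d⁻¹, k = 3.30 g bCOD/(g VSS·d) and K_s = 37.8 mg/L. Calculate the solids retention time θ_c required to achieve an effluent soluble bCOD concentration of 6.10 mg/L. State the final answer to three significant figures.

θ_c ≈ 18.7 d

From 1/θ_c = Y·k·S/(K_s + S) − k_d: Y·k·S/(K_s+S) = 0.339 × 3.30 × 6.10 / (37.8 + 6.10) = 0.1554 d⁻¹.
1/θ_c = 0.1554 − 0.102 = 0.05345 d⁻¹, so θ_c = 18.71 d.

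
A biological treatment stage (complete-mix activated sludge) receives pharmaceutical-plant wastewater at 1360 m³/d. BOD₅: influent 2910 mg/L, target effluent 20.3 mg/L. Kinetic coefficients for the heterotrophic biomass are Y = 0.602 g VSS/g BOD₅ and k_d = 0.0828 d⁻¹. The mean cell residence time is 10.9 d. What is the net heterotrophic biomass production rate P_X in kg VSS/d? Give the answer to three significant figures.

P_X ≈ 1240 kg VSS/d

Y_obs = Y / (1 + k_d θ_c) = 0.602 / (1 + 0.0828 × 10.9) = 0.602 / 1.903 = 0.3164.
Substrate removed = Q·(S₀ − S) = 1360 m³/d × (2910 − 20.3) g/m³ = 3.93×10^6 g/d = 3930 kg/d.
Net biomass production P_X = Y_obs × Q·(S₀ − S) = 0.3164 × 3930 = 1244 kg VSS/d.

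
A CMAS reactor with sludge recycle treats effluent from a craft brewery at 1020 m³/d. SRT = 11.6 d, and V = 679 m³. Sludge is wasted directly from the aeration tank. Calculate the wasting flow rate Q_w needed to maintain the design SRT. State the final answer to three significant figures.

For wasting at MLVSS concentration, Q_w = V/θ_c = 679.0/11.6 = 58.53 m³/d.

Q_w ≈ 58.5 m³/d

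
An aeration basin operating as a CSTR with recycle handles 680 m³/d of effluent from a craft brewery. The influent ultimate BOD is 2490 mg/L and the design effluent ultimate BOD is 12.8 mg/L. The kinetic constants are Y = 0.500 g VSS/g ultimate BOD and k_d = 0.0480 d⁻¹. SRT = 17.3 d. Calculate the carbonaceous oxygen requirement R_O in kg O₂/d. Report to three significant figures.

R_O ≈ 1030 kg O₂/d

Observed yield with endogenous decay: Y_obs = Y / (1 + k_d·θ_c) = 0.500 / (1 + 0.0480 × 17.3) = 0.500 / 1.830 = 0.2732 g VSS/g ultimate BOD.
Q·(S₀ − S) = 680 × (2490 − 12.8) × 10⁻³ = 1684 kg/d removed.
P_X = Y_obs·Q·(S₀ − S) = 0.2732 × 1684 = 460.1 kg VSS/d.
R_O = Q·(S₀ − S) − 1.42·P_X = 1684 − 1.42 × 460.1 = 1031 kg O₂/d.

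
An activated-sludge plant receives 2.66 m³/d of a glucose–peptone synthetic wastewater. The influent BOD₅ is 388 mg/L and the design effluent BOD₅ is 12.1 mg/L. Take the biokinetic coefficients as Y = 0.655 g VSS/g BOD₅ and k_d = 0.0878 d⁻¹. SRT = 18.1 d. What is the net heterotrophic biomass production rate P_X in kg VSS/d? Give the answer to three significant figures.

P_X ≈ 0.253 kg VSS/d

Y_obs = Y / (1 + k_d θ_c) = 0.655 / (1 + 0.0878 × 18.1) = 0.655 / 2.589 = 0.2530.
Q·(S₀ − S) = 2.66 × (388 − 12.1) × 10⁻³ = 0.9999 kg/d removed.
Biomass produced: P_X = Y_obs·Q·ΔS = 0.2530 × 0.9999 ≈ 0.2529 kg VSS/d.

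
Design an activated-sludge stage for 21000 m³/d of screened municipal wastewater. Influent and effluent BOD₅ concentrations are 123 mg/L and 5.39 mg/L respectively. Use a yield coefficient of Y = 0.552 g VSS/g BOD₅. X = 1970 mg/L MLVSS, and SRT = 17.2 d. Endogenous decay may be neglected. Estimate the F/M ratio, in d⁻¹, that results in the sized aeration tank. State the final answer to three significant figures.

V·X = Y·Q·ΔS·θ_c gives V = 0.552 × 21000 × (123 − 5.39) × 17.2 / 1970 = 11903 m³.
F/M = applied load / biomass = Q·S₀/(V·X) = 21000 × 123 / (11903 × 1970) = 0.1102 d⁻¹.

F/M ≈ 0.110 d⁻¹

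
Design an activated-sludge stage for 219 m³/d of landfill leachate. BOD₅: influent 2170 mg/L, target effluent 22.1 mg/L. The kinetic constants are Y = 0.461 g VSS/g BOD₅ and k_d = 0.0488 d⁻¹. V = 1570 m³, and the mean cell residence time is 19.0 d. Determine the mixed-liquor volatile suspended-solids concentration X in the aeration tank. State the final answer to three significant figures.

Solving the biomass balance for X: X = Y Q (S₀−S) θ_c / [V (1+k_d θ_c)] = 0.461 × 219 × (2170 − 22.1) × 19.0 / [1570 × (1 + 0.0488 × 19.0)] = 1362 mg/L.

X ≈ 1360 mg/L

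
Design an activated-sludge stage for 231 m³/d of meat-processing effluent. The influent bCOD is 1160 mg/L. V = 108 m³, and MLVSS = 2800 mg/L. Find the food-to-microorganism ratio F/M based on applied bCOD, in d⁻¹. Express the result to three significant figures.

F/M ≈ 0.886 d⁻¹

F/M = Q·S₀ / (V·X) = 231 × 1160 / (108.0 × 2800) = 0.8861 g bCOD·(g VSS·d)⁻¹.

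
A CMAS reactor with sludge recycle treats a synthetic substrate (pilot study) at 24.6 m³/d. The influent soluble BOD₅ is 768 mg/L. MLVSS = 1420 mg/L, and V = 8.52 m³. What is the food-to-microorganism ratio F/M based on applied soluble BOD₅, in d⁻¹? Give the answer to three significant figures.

F/M = Q·S₀ / (V·X) = 24.6 × 768 / (8.520 × 1420) = 1.562 g soluble BOD₅·(g VSS·d)⁻¹.

F/M ≈ 1.56 d⁻¹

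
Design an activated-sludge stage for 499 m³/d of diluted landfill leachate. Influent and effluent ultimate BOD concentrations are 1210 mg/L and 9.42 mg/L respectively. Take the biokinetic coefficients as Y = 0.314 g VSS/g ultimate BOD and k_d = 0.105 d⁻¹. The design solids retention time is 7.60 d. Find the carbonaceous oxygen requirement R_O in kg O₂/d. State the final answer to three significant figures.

R_O ≈ 451 kg O₂/d

The observed yield is Y_obs = Y/(1 + k_d·θ_c) = 0.314 / (1 + 0.105 × 7.60) = 0.314 / 1.798 = 0.1746 g VSS per g ultimate BOD removed.
Substrate removed = Q·(S₀ − S) = 499 m³/d × (1210 − 9.42) g/m³ = 5.99×10^5 g/d = 599.1 kg/d.
P_X = Y_obs·Q·(S₀ − S) = 0.1746 × 599.1 = 104.6 kg VSS/d.
R_O = Q·(S₀ − S) − 1.42·P_X = 599.1 − 1.42 × 104.6 = 450.5 kg O₂/d.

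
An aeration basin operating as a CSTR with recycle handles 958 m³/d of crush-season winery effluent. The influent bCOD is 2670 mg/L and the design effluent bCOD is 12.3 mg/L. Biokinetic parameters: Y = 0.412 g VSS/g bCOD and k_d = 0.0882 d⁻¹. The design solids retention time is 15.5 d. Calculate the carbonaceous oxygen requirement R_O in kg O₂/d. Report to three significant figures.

Correct the yield for decay: Y_obs = Y/(1 + k_d θ_c) = 0.412 / (1 + 0.0882 × 15.5) = 0.412 / 2.367 = 0.1741.
ΔS = 2670 − 12.3 = 2658 mg/L, so the substrate removal rate is 958 × 2658/1000 = 2546 kg bCOD/d.
P_X = Y_obs·Q·(S₀ − S) = 0.1741 × 2546 = 443.2 kg VSS/d.
Carbonaceous O₂ demand = substrate oxidised − cell-mass equivalent = 2546 − 1.42 × 443.2 = 1917 kg O₂/d.

R_O ≈ 1920 kg O₂/d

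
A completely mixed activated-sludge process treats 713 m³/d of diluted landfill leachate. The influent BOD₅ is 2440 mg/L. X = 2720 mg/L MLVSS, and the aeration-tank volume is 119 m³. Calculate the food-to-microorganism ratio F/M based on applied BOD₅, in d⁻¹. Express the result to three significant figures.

F/M = applied load / biomass = Q·S₀/(V·X) = 713 × 2440 / (119.0 × 2720) = 5.375 d⁻¹.

F/M ≈ 5.37 d⁻¹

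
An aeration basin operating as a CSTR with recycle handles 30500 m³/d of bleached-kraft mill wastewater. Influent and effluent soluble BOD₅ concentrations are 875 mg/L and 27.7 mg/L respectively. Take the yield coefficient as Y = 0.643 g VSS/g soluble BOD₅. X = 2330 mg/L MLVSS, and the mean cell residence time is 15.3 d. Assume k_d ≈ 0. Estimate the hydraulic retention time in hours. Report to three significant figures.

τ ≈ 85.9 h

V·X = Y·Q·ΔS·θ_c gives V = 0.643 × 30500 × (875 − 27.7) × 15.3 / 2330 = 109115 m³.
HRT = V/Q = 109115 m³ / 30500 m³·d⁻¹ = 3.578 d × 24 = 85.86 h.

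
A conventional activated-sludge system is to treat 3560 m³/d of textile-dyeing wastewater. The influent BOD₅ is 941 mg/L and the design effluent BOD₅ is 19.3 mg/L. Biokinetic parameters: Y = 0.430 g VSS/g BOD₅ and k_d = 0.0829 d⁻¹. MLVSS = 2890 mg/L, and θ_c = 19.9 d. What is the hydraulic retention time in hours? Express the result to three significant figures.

τ ≈ 24.7 h

Rearranging the biomass balance for a CMAS with decay, V = Y·Q·ΔS·θ_c / [X·(1+k_d θ_c)] = 0.430 × 3560 × (941 − 19.3) × 19.9 / [2890 × (1 + 0.0829 × 19.9)] = 2.81×10^7 / 7658 = 3667 m³.
Hydraulic retention time τ = V/Q = 3667 / 3560 = 1.030 d = 24.72 h.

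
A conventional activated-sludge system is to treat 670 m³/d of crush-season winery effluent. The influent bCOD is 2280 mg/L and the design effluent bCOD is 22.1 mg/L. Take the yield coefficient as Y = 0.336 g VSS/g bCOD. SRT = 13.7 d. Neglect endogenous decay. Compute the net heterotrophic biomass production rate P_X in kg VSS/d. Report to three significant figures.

No decay correction is needed, so Y_obs = Y = 0.336.
Substrate removed = Q·(S₀ − S) = 670 m³/d × (2280 − 22.1) g/m³ = 1.51×10^6 g/d = 1513 kg/d.
P_X = Y_obs · Q(S₀ − S) = 0.3360 × 1513 = 508.3 kg VSS/d.

P_X ≈ 508 kg VSS/d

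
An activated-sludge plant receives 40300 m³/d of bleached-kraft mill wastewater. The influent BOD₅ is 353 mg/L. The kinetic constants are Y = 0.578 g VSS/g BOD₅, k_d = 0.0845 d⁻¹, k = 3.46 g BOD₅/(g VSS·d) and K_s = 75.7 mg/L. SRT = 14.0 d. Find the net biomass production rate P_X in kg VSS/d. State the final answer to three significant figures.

For a completely mixed reactor with recycle the Lawrence–McCarty relation gives S = K_s·(1 + k_d·θ_c) / [θ_c·(Y·k − k_d) − 1] = 75.7 × (1 + 0.0845 × 14.0) / [14.0 × (0.578 × 3.46 − 0.0845) − 1] = 165.3 / 25.82 = 6.401 mg/L.
Observed yield with endogenous decay: Y_obs = Y / (1 + k_d·θ_c) = 0.578 / (1 + 0.0845 × 14.0) = 0.578 / 2.183 = 0.2648 g VSS/g BOD₅.
Q·(S₀ − S) = 40300 × (353 − 6.40) × 10⁻³ = 13968 kg/d removed.
Net biomass production P_X = Y_obs × Q·(S₀ − S) = 0.2648 × 13968 = 3698 kg VSS/d.

P_X ≈ 3700 kg VSS/d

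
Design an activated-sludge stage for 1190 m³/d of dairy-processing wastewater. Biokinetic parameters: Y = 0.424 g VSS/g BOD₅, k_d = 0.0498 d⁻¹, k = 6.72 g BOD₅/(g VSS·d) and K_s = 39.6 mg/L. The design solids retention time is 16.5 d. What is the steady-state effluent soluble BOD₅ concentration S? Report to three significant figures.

For a completely mixed reactor with recycle the Lawrence–McCarty relation gives S = K_s·(1 + k_d·θ_c) / [θ_c·(Y·k − k_d) − 1] = 39.6 × (1 + 0.0498 × 16.5) / [16.5 × (0.424 × 6.72 − 0.0498) − 1] = 72.14 / 45.19 = 1.596 mg/L.

S ≈ 1.60 mg/L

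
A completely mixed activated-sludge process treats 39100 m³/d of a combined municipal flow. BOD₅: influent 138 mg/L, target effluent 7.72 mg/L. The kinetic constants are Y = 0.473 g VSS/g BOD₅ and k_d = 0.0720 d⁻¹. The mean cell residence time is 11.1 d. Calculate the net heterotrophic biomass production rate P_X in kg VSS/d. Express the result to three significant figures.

P_X ≈ 1340 kg VSS/d

Observed yield with endogenous decay: Y_obs = Y / (1 + k_d·θ_c) = 0.473 / (1 + 0.0720 × 11.1) = 0.473 / 1.799 = 0.2629 g VSS/g BOD₅.
Q·(S₀ − S) = 39100 × (138 − 7.72) × 10⁻³ = 5094 kg/d removed.
Net biomass production P_X = Y_obs × Q·(S₀ − S) = 0.2629 × 5094 = 1339 kg VSS/d.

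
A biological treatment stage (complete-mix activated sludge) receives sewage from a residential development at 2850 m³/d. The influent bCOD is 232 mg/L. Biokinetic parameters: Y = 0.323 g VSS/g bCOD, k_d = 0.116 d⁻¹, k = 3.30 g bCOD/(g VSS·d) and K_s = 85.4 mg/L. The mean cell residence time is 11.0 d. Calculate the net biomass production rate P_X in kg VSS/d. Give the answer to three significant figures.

From the Monod/SRT balance for a CMAS, S = K_s·(1+k_d θ_c)/[θ_c·(Y k − k_d) − 1] = 85.4 × (1 + 0.116 × 11.0) / [11.0 × (0.323 × 3.30 − 0.116) − 1] = 194.4 / 9.449 = 20.57 mg/L.
Correct the yield for decay: Y_obs = Y/(1 + k_d θ_c) = 0.323 / (1 + 0.116 × 11.0) = 0.323 / 2.276 = 0.1419.
Q·(S₀ − S) = 2850 × (232 − 20.6) × 10⁻³ = 602.5 kg/d removed.
So the net sludge growth is P_X = 0.1419 × 602.5 = 85.50 kg VSS/d.

P_X ≈ 85.5 kg VSS/d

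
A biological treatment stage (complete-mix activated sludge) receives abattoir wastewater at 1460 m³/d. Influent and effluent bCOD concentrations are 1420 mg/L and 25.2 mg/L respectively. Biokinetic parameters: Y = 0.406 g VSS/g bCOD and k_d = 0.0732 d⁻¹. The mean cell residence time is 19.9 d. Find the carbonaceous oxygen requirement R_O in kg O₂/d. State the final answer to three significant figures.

The observed yield is Y_obs = Y/(1 + k_d·θ_c) = 0.406 / (1 + 0.0732 × 19.9) = 0.406 / 2.457 = 0.1653 g VSS per g bCOD removed.
ΔS = 1420 − 25.2 = 1395 mg/L, so the substrate removal rate is 1460 × 1395/1000 = 2036 kg bCOD/d.
Biomass synthesised: P_X = Y_obs × 2036 = 336.5 kg VSS/d.
Carbonaceous O₂ demand = substrate oxidised − cell-mass equivalent = 2036 − 1.42 × 336.5 = 1559 kg O₂/d.

R_O ≈ 1560 kg O₂/d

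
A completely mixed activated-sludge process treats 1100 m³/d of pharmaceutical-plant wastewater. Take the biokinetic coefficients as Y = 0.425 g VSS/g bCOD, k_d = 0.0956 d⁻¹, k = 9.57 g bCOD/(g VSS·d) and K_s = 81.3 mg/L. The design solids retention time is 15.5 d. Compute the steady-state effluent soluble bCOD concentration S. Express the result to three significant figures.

From the Monod/SRT balance for a CMAS, S = K_s·(1+k_d θ_c)/[θ_c·(Y k − k_d) − 1] = 81.3 × (1 + 0.0956 × 15.5) / [15.5 × (0.425 × 9.57 − 0.0956) − 1] = 201.8 / 60.56 = 3.332 mg/L.

S ≈ 3.33 mg/L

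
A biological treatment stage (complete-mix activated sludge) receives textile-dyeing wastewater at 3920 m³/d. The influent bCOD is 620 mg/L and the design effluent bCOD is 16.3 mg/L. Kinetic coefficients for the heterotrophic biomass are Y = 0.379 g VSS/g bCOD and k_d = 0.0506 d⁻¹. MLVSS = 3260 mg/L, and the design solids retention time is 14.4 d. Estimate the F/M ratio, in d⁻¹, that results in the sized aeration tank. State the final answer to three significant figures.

F/M ≈ 0.325 d⁻¹

Steady-state biomass mass balance: V·X·(1 + k_d·θ_c) = Y·Q·(S₀ − S)·θ_c, so V = 0.379 × 3920 × (620 − 16.3) × 14.4 / [3260 × (1 + 0.0506 × 14.4)] = 1.29×10^7 / 5635 = 2292 m³.
F/M = applied load / biomass = Q·S₀/(V·X) = 3920 × 620 / (2292 × 3260) = 0.3253 d⁻¹.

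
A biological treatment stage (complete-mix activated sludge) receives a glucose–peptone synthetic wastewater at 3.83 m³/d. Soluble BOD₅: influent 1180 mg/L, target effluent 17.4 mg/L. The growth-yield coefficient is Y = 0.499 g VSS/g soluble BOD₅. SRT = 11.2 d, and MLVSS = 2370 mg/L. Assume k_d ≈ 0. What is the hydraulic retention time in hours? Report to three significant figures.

τ ≈ 65.8 h

Biomass mass balance (decay neglected): V·X = Y·Q·(S₀ − S)·θ_c, so V = 0.499 × 3.83 × (1180 − 17.4) × 11.2 / 2370 = 10.50 m³.
Hydraulic retention time τ = V/Q = 10.50 / 3.83 = 2.742 d = 65.80 h.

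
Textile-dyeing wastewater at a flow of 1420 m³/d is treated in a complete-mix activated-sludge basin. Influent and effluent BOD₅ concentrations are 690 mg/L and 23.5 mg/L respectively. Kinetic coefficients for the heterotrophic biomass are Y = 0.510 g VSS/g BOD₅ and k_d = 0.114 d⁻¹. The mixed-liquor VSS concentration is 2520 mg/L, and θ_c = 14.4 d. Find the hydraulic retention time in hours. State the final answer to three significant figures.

τ ≈ 17.6 h

Rearranging the biomass balance for a CMAS with decay, V = Y·Q·ΔS·θ_c / [X·(1+k_d θ_c)] = 0.510 × 1420 × (690 − 23.5) × 14.4 / [2520 × (1 + 0.114 × 14.4)] = 6.95×10^6 / 6657 = 1044 m³.
Hydraulic retention time τ = V/Q = 1044 / 1420 = 0.7353 d = 17.65 h.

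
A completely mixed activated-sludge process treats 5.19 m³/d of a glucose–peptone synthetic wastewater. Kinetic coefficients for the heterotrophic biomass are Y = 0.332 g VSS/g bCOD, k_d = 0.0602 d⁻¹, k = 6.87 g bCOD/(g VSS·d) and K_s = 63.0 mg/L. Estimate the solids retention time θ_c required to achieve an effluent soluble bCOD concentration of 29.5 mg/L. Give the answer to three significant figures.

θ_c ≈ 1.50 d

Specific growth rate at S = 29.5 mg/L: μ = YkS/(K_s+S) = 0.332·6.87·29.5/(63.0+29.5) = 0.7274 d⁻¹.
1/θ_c = 0.7274 − 0.0602 = 0.6672 d⁻¹, so θ_c = 1.499 d.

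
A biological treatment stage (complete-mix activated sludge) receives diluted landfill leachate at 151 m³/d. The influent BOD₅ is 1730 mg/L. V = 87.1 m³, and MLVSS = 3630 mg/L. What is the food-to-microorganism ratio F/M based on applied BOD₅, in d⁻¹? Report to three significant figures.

F/M = Q·S₀ / (V·X) = 151 × 1730 / (87.10 × 3630) = 0.8262 g BOD₅·(g VSS·d)⁻¹.

F/M ≈ 0.826 d⁻¹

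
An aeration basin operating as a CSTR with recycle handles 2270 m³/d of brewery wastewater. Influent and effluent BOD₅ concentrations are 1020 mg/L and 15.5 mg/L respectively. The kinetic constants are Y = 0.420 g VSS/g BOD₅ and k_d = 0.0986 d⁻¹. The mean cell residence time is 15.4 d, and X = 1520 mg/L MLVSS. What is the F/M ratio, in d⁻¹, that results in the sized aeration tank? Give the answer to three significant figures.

F/M ≈ 0.395 d⁻¹

From the SRT design equation V = Y Q (S₀−S) θ_c / [X (1 + k_d θ_c)] = 0.420 × 2270 × (1020 − 15.5) × 15.4 / [1520 × (1 + 0.0986 × 15.4)] = 1.47×10^7 / 3828 = 3853 m³.
Food-to-microorganism ratio F/M = Q S₀ / (V X) = 2270 × 1020 / (3853 × 1520) = 0.3954 d⁻¹.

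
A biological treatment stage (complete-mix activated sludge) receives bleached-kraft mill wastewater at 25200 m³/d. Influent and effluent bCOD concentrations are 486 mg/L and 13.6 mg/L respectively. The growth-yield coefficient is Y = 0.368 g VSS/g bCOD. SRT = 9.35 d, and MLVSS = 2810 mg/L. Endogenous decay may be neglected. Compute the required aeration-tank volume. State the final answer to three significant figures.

Biomass mass balance (decay neglected): V·X = Y·Q·(S₀ − S)·θ_c, so V = 0.368 × 25200 × (486 − 13.6) × 9.35 / 2810 = 14577 m³.

V ≈ 14600 m³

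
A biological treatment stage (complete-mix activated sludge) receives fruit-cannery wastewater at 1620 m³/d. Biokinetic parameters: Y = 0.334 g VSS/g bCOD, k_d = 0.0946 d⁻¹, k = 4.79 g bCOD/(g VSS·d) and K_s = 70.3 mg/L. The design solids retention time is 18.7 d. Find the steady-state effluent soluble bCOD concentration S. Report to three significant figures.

S ≈ 7.17 mg/L

Effluent substrate depends only on kinetics and SRT: S = K_s(1 + k_d θ_c) / [θ_c(Yk − k_d) − 1] = 70.3 × (1 + 0.0946 × 18.7) / [18.7 × (0.334 × 4.79 − 0.0946) − 1] = 194.7 / 27.15 = 7.170 mg/L.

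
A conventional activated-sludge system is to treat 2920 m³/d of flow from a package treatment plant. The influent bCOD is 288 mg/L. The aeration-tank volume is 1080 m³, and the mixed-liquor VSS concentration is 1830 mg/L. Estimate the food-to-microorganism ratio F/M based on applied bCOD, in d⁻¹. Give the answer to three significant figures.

F/M ≈ 0.426 d⁻¹

Food-to-microorganism ratio F/M = Q S₀ / (V X) = 2920 × 288 / (1080 × 1830) = 0.4255 d⁻¹.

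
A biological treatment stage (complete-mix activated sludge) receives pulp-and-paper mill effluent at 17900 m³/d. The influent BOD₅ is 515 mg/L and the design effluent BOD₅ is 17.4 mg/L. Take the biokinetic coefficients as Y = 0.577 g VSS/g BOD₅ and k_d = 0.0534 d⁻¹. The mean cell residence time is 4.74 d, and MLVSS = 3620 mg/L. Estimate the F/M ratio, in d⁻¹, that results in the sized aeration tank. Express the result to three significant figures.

F/M ≈ 0.474 d⁻¹

Steady-state biomass mass balance: V·X·(1 + k_d·θ_c) = Y·Q·(S₀ − S)·θ_c, so V = 0.577 × 17900 × (515 − 17.4) × 4.74 / [3620 × (1 + 0.0534 × 4.74)] = 2.44×10^7 / 4536 = 5370 m³.
Food-to-microorganism ratio F/M = Q S₀ / (V X) = 17900 × 515 / (5370 × 3620) = 0.4742 d⁻¹.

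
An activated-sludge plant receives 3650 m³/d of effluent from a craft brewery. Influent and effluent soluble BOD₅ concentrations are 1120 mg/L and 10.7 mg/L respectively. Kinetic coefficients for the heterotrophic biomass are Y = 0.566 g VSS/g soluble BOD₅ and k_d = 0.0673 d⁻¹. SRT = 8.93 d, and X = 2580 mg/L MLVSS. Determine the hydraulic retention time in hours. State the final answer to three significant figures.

From the SRT design equation V = Y Q (S₀−S) θ_c / [X (1 + k_d θ_c)] = 0.566 × 3650 × (1120 − 10.7) × 8.93 / [2580 × (1 + 0.0673 × 8.93)] = 2.05×10^7 / 4131 = 4955 m³.
τ = V/Q = 4955/3650 = 1.357 d, or 32.58 h.

τ ≈ 32.6 h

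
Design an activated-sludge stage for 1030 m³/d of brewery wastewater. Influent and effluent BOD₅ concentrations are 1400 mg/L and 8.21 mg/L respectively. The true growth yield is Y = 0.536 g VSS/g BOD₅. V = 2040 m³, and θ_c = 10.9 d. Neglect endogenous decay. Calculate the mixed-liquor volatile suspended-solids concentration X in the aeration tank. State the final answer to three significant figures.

X ≈ 4110 mg/L

X = Y·Q·ΔS·θ_c / V = 0.536 × 1030 × (1400 − 8.21) × 10.9 / 2040 = 4106 mg/L.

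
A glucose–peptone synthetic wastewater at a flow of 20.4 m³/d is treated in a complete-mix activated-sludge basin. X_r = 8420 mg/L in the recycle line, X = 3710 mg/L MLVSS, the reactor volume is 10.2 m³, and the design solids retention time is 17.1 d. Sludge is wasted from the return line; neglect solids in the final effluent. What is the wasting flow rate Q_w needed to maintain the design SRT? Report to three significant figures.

Q_w ≈ 0.263 m³/d

Wasting from the return line (neglecting effluent solids): Q_w = V·X / (θ_c·X_r) = 10.20 × 3710 / (17.1 × 8420) = 0.2628 m³/d.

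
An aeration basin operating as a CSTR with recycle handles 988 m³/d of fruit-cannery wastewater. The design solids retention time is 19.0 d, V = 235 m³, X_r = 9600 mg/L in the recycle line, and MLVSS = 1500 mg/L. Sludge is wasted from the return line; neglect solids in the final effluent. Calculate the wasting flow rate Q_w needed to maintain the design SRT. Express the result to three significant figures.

Q_w ≈ 1.93 m³/d

Q_w = (V·X)/(θ_c X_r) = 235.0 × 1500 / (19.0 × 9600) = 1.933 m³/d.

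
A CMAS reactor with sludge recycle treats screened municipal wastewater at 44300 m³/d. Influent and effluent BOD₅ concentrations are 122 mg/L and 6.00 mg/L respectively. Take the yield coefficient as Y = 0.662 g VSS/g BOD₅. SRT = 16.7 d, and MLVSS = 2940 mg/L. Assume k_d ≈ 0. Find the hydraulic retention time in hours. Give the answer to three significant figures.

τ ≈ 10.5 h

Biomass mass balance (decay neglected): V·X = Y·Q·(S₀ − S)·θ_c, so V = 0.662 × 44300 × (122 − 6.00) × 16.7 / 2940 = 19324 m³.
HRT = V/Q = 19324 m³ / 44300 m³·d⁻¹ = 0.4362 d × 24 = 10.47 h.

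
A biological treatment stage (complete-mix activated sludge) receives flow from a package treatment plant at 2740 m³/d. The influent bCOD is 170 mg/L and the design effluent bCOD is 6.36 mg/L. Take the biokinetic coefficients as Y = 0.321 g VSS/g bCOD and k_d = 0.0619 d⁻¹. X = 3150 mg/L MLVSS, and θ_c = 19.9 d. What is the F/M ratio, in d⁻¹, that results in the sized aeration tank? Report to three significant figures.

From the SRT design equation V = Y Q (S₀−S) θ_c / [X (1 + k_d θ_c)] = 0.321 × 2740 × (170 − 6.36) × 19.9 / [3150 × (1 + 0.0619 × 19.9)] = 2.86×10^6 / 7030 = 407.4 m³.
F/M = Q·S₀ / (V·X) = 2740 × 170 / (407.4 × 3150) = 0.3630 g bCOD·(g VSS·d)⁻¹.

F/M ≈ 0.363 d⁻¹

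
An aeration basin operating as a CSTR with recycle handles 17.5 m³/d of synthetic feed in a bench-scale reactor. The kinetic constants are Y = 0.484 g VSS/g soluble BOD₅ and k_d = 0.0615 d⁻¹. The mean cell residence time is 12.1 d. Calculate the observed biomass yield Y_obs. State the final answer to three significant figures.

Y_obs ≈ 0.277 g VSS/g soluble BOD₅

Correct the yield for decay: Y_obs = Y/(1 + k_d θ_c) = 0.484 / (1 + 0.0615 × 12.1) = 0.484 / 1.744 = 0.2775.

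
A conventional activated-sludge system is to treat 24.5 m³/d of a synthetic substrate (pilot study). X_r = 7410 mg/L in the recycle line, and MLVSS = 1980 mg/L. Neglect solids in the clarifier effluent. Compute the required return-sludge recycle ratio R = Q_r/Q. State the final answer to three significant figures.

Mass balance around the secondary clarifier (neglecting effluent solids): R = X / (X_r − X) = 1980 / (7410 − 1980) = 0.3646.

R ≈ 0.365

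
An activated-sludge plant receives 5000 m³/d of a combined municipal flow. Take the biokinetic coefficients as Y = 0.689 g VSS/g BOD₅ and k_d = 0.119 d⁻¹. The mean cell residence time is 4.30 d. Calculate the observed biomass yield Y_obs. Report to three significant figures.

Observed yield with endogenous decay: Y_obs = Y / (1 + k_d·θ_c) = 0.689 / (1 + 0.119 × 4.30) = 0.689 / 1.512 = 0.4558 g VSS/g BOD₅.

Y_obs ≈ 0.456 g VSS/g BOD₅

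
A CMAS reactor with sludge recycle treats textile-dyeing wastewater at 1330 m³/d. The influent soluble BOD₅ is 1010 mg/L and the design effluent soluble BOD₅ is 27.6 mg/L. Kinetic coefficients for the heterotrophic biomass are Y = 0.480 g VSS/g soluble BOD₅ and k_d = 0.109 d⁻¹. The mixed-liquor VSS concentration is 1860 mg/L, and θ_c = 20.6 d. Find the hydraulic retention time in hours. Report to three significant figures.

τ ≈ 38.6 h

Rearranging the biomass balance for a CMAS with decay, V = Y·Q·ΔS·θ_c / [X·(1+k_d θ_c)] = 0.480 × 1330 × (1010 − 27.6) × 20.6 / [1860 × (1 + 0.109 × 20.6)] = 1.29×10^7 / 6036 = 2140 m³.
τ = V/Q = 2140/1330 = 1.609 d, or 38.62 h.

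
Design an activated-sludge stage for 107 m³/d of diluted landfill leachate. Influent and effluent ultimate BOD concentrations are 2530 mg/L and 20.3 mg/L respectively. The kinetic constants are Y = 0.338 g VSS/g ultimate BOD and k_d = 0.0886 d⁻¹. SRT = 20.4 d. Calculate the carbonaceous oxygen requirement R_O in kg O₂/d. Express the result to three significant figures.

R_O ≈ 223 kg O₂/d

Correct the yield for decay: Y_obs = Y/(1 + k_d θ_c) = 0.338 / (1 + 0.0886 × 20.4) = 0.338 / 2.807 = 0.1204.
Mass of ultimate BOD removed per day: Q(S₀ − S) = 107 × 2510 g/m³ = 268.5 kg/d.
Biomass synthesised: P_X = Y_obs × 268.5 = 32.33 kg VSS/d.
Carbonaceous O₂ demand = substrate oxidised − cell-mass equivalent = 268.5 − 1.42 × 32.33 = 222.6 kg O₂/d.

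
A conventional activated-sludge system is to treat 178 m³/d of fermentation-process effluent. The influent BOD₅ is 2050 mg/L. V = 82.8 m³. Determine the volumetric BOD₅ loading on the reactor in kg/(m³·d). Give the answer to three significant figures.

L_v ≈ 4.41 kg BOD₅/(m³·d)

Volumetric loading L_v = Q·S₀ / V = 178 × 2050 g/m³ / 82.80 m³ = 4407 g/(m³·d) = 4.407 kg BOD₅/(m³·d).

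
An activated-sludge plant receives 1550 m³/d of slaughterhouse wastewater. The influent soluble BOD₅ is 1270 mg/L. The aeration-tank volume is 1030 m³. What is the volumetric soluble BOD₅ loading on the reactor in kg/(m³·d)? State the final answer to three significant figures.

L_v = Q S₀ / V = 1550 × 1270 × 10⁻³ / 1030 = 1.911 kg/(m³·d).

L_v ≈ 1.91 kg soluble BOD₅/(m³·d)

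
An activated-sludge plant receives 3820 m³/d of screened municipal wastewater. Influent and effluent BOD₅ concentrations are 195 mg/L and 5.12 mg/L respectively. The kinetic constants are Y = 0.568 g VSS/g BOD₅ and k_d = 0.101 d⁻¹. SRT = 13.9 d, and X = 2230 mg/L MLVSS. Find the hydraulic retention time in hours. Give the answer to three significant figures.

τ ≈ 6.71 h

From the SRT design equation V = Y Q (S₀−S) θ_c / [X (1 + k_d θ_c)] = 0.568 × 3820 × (195 − 5.12) × 13.9 / [2230 × (1 + 0.101 × 13.9)] = 5.73×10^6 / 5361 = 1068 m³.
Hydraulic retention time τ = V/Q = 1068 / 3820 = 0.2797 d = 6.712 h.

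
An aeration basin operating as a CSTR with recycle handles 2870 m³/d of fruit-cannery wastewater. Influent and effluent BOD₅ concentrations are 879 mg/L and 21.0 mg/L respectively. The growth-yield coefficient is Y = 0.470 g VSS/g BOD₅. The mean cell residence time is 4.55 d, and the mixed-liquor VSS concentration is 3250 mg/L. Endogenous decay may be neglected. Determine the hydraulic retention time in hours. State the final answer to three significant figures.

τ ≈ 13.5 h

V·X = Y·Q·ΔS·θ_c gives V = 0.470 × 2870 × (879 − 21.0) × 4.55 / 3250 = 1620 m³.
τ = V/Q = 1620/2870 = 0.5646 d, or 13.55 h.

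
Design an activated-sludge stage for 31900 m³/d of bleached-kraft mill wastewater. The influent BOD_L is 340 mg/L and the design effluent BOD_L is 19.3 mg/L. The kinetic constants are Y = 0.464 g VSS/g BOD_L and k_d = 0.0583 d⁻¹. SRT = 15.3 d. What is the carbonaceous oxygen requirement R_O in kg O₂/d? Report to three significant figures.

R_O ≈ 6670 kg O₂/d

The observed yield is Y_obs = Y/(1 + k_d·θ_c) = 0.464 / (1 + 0.0583 × 15.3) = 0.464 / 1.892 = 0.2452 g VSS per g BOD_L removed.
ΔS = 340 − 19.3 = 320.7 mg/L, so the substrate removal rate is 31900 × 320.7/1000 = 10230 kg BOD_L/d.
Net sludge production P_X = 0.2452 × 10230 = 2509 kg VSS/d.
Carbonaceous O₂ demand = substrate oxidised − cell-mass equivalent = 10230 − 1.42 × 2509 = 6668 kg O₂/d.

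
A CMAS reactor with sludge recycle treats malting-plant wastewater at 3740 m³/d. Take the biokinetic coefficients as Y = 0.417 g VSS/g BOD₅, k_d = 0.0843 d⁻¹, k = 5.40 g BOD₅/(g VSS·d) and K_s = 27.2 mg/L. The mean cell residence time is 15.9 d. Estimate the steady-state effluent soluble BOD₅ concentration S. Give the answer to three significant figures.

S ≈ 1.90 mg/L

Effluent substrate depends only on kinetics and SRT: S = K_s(1 + k_d θ_c) / [θ_c(Yk − k_d) − 1] = 27.2 × (1 + 0.0843 × 15.9) / [15.9 × (0.417 × 5.40 − 0.0843) − 1] = 63.66 / 33.46 = 1.902 mg/L.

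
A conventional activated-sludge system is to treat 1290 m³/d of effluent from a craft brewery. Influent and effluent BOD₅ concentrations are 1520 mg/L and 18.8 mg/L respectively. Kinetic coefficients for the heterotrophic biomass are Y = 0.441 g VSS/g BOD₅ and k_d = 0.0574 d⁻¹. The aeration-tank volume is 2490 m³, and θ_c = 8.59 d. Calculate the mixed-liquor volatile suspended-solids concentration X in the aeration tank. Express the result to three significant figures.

Solving the biomass balance for X: X = Y Q (S₀−S) θ_c / [V (1+k_d θ_c)] = 0.441 × 1290 × (1520 − 18.8) × 8.59 / [2490 × (1 + 0.0574 × 8.59)] = 1973 mg/L.

X ≈ 1970 mg/L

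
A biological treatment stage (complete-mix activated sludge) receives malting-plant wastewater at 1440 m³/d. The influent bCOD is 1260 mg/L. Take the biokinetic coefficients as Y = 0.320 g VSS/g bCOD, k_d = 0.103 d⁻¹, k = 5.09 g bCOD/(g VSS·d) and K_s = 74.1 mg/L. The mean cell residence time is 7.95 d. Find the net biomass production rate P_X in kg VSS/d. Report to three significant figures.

From the Monod/SRT balance for a CMAS, S = K_s·(1+k_d θ_c)/[θ_c·(Y k − k_d) − 1] = 74.1 × (1 + 0.103 × 7.95) / [7.95 × (0.320 × 5.09 − 0.103) − 1] = 134.8 / 11.13 = 12.11 mg/L.
Observed yield with endogenous decay: Y_obs = Y / (1 + k_d·θ_c) = 0.320 / (1 + 0.103 × 7.95) = 0.320 / 1.819 = 0.1759 g VSS/g bCOD.
ΔS = 1260 − 12.1 = 1248 mg/L, so the substrate removal rate is 1440 × 1248/1000 = 1797 kg bCOD/d.
Biomass produced: P_X = Y_obs·Q·ΔS = 0.1759 × 1797 ≈ 316.2 kg VSS/d.

P_X ≈ 316 kg VSS/d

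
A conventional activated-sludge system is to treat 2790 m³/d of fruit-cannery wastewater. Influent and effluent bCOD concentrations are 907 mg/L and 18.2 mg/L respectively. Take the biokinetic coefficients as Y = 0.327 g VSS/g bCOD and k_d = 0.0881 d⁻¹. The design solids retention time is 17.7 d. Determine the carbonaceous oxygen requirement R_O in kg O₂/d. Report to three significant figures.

The observed yield is Y_obs = Y/(1 + k_d·θ_c) = 0.327 / (1 + 0.0881 × 17.7) = 0.327 / 2.559 = 0.1278 g VSS per g bCOD removed.
Substrate removed = Q·(S₀ − S) = 2790 m³/d × (907 − 18.2) g/m³ = 2.48×10^6 g/d = 2480 kg/d.
Net sludge production P_X = 0.1278 × 2480 = 316.8 kg VSS/d.
Carbonaceous O₂ demand = substrate oxidised − cell-mass equivalent = 2480 − 1.42 × 316.8 = 2030 kg O₂/d.

R_O ≈ 2030 kg O₂/d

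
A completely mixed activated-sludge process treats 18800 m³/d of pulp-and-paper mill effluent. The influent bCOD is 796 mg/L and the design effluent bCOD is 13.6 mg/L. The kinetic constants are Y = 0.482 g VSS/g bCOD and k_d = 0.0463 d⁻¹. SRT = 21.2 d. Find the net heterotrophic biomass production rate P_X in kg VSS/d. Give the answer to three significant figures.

Observed yield with endogenous decay: Y_obs = Y / (1 + k_d·θ_c) = 0.482 / (1 + 0.0463 × 21.2) = 0.482 / 1.982 = 0.2432 g VSS/g bCOD.
Q·(S₀ − S) = 18800 × (796 − 13.6) × 10⁻³ = 14709 kg/d removed.
P_X = Y_obs · Q(S₀ − S) = 0.2432 × 14709 = 3578 kg VSS/d.

P_X ≈ 3580 kg VSS/d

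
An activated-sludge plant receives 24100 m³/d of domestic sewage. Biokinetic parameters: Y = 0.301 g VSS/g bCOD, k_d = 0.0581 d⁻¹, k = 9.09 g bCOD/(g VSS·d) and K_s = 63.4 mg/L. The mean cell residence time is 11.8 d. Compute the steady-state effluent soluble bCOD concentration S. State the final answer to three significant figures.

S ≈ 3.49 mg/L

For a completely mixed reactor with recycle the Lawrence–McCarty relation gives S = K_s·(1 + k_d·θ_c) / [θ_c·(Y·k − k_d) − 1] = 63.4 × (1 + 0.0581 × 11.8) / [11.8 × (0.301 × 9.09 − 0.0581) − 1] = 106.9 / 30.60 = 3.492 mg/L.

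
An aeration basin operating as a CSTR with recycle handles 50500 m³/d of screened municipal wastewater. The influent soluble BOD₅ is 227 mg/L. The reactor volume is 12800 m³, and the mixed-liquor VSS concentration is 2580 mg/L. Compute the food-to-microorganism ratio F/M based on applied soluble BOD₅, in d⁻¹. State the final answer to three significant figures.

F/M ≈ 0.347 d⁻¹

F/M = applied load / biomass = Q·S₀/(V·X) = 50500 × 227 / (12800 × 2580) = 0.3471 d⁻¹.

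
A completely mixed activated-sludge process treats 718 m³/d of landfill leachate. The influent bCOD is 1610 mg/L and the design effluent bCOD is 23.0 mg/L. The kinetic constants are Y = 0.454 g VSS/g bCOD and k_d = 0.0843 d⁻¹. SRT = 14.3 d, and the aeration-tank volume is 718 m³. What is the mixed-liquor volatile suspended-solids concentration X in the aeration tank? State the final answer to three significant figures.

From V·X·(1 + k_d·θ_c) = Y·Q·(S₀ − S)·θ_c: X = 0.454 × 718 × (1610 − 23.0) × 14.3 / [718 × (1 + 0.0843 × 14.3)] = 4672 mg/L.

X ≈ 4670 mg/L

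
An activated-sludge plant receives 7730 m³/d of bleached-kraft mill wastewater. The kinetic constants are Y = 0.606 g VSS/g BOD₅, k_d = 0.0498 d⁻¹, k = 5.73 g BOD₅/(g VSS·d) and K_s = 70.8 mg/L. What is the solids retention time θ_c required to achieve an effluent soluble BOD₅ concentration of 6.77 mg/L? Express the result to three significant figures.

From 1/θ_c = Y·k·S/(K_s + S) − k_d: Y·k·S/(K_s+S) = 0.606 × 5.73 × 6.77 / (70.8 + 6.77) = 0.3031 d⁻¹.
θ_c = 1/(μ − k_d) = 1/(0.3031 − 0.0498) = 1/0.2533 = 3.949 d.

θ_c ≈ 3.95 d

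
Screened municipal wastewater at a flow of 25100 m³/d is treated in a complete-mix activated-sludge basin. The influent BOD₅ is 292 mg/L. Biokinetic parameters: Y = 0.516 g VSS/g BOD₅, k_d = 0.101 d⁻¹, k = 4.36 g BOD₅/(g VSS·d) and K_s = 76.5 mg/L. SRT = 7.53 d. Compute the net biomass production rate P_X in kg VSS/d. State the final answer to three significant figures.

P_X ≈ 2080 kg VSS/d

From the Monod/SRT balance for a CMAS, S = K_s·(1+k_d θ_c)/[θ_c·(Y k − k_d) − 1] = 76.5 × (1 + 0.101 × 7.53) / [7.53 × (0.516 × 4.36 − 0.101) − 1] = 134.7 / 15.18 = 8.872 mg/L.
The observed yield is Y_obs = Y/(1 + k_d·θ_c) = 0.516 / (1 + 0.101 × 7.53) = 0.516 / 1.761 = 0.2931 g VSS per g BOD₅ removed.
Substrate removed = Q·(S₀ − S) = 25100 m³/d × (292 − 8.87) g/m³ = 7.11×10^6 g/d = 7107 kg/d.
Net biomass production P_X = Y_obs × Q·(S₀ − S) = 0.2931 × 7107 = 2083 kg VSS/d.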